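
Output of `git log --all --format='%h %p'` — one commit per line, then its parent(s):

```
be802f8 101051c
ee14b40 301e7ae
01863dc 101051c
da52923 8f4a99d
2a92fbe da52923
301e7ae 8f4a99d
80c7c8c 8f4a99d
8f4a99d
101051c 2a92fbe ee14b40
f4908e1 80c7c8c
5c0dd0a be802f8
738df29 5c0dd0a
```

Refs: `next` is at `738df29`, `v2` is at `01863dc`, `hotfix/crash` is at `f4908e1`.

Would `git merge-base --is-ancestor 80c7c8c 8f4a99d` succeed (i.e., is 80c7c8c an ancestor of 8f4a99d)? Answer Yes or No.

Ancestors of 8f4a99d: {8f4a99d}.
80c7c8c is not in that set, so it is not an ancestor of 8f4a99d.

No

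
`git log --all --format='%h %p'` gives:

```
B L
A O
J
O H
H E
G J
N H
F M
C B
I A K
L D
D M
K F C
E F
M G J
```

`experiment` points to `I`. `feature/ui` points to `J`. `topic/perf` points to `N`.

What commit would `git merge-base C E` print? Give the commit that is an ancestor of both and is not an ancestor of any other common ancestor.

M

Ancestors of C: {B, C, D, G, J, L, M}.
Ancestors of E: {E, F, G, J, M}.
Common ancestors: {G, J, M}.
Among these, M is not an ancestor of any other common ancestor — it is the merge base.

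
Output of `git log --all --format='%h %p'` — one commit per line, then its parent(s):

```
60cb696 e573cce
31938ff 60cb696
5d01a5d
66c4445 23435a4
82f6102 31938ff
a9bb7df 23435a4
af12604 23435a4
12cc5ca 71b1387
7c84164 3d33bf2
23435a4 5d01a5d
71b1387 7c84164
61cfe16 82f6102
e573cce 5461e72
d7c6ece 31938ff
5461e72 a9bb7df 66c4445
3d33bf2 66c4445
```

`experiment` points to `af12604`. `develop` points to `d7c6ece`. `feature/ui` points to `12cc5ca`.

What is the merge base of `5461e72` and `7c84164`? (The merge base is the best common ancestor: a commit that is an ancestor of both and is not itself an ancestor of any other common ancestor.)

Ancestors of 5461e72: {23435a4, 5461e72, 5d01a5d, 66c4445, a9bb7df}.
Ancestors of 7c84164: {23435a4, 3d33bf2, 5d01a5d, 66c4445, 7c84164}.
Common ancestors: {23435a4, 5d01a5d, 66c4445}.
Among these, 66c4445 is not an ancestor of any other common ancestor — it is the merge base.

66c4445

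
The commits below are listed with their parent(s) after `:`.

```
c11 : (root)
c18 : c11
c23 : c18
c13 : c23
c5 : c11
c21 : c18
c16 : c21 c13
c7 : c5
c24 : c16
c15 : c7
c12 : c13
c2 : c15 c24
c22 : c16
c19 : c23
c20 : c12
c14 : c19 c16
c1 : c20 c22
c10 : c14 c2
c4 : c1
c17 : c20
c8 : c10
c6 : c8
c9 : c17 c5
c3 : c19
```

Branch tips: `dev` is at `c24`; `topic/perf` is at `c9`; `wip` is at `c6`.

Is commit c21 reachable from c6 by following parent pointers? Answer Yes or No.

Ancestors of c6 (commits reachable by following parents): {c10, c11, c13, c14, c15, c16, c18, c19, c2, c21, c23, c24, c5, c6, c7, c8}.
c21 is in that set, so it is an ancestor of c6.

Yes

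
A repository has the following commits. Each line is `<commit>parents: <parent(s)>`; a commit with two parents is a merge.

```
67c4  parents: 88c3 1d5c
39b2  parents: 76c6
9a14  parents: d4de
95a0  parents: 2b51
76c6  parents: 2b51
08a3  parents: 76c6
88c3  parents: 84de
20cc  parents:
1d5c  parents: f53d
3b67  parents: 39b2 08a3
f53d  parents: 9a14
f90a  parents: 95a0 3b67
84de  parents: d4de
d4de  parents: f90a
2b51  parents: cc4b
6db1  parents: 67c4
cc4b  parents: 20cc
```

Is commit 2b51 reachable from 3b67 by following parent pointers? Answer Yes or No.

Yes

Ancestors of 3b67 (commits reachable by following parents): {08a3, 20cc, 2b51, 39b2, 3b67, 76c6, cc4b}.
2b51 is in that set, so it is an ancestor of 3b67.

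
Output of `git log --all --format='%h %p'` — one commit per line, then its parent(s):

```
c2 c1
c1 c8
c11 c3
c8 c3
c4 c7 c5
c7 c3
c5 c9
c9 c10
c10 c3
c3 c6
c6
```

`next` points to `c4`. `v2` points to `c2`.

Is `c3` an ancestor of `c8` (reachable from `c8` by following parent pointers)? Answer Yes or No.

Ancestors of c8 (commits reachable by following parents): {c3, c6, c8}.
c3 is in that set, so it is an ancestor of c8.

Yes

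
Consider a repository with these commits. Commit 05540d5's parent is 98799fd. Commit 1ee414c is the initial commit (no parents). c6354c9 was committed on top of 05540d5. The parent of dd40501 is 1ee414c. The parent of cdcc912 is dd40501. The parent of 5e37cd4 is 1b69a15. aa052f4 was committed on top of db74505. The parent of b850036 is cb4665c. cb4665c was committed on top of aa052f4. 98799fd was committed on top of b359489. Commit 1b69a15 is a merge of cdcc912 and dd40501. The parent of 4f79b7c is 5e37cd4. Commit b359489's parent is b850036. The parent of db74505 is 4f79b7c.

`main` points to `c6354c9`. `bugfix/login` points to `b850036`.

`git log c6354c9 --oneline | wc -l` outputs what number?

Walking parent pointers from c6354c9: reachable set = {05540d5, 1b69a15, 1ee414c, 4f79b7c, 5e37cd4, 98799fd, aa052f4, b359489, b850036, c6354c9, cb4665c, cdcc912, db74505, dd40501}.
That is 14 commits.

14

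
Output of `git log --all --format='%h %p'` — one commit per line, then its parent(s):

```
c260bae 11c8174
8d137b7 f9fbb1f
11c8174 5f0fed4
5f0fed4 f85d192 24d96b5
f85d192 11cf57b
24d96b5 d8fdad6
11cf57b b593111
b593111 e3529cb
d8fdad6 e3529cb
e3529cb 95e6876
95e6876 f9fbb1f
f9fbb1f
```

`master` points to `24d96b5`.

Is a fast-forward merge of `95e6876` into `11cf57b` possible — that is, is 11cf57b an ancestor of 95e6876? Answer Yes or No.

A fast-forward from 11cf57b to 95e6876 is possible iff 11cf57b is an ancestor of 95e6876.
Ancestors of 95e6876: {95e6876, f9fbb1f}.
11cf57b is not among them, so fast-forward is not possible.

No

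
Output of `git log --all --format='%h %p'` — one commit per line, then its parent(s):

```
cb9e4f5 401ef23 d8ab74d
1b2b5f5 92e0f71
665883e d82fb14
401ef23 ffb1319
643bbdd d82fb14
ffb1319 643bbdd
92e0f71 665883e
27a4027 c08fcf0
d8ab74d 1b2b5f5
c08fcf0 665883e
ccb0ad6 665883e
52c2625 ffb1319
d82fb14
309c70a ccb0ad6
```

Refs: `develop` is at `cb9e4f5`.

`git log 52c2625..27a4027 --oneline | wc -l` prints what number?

3

Reachable from 27a4027: {27a4027, 665883e, c08fcf0, d82fb14}.
Reachable from 52c2625: {52c2625, 643bbdd, d82fb14, ffb1319}.
In 27a4027's history but not 52c2625's: {27a4027, 665883e, c08fcf0} — 3 commits.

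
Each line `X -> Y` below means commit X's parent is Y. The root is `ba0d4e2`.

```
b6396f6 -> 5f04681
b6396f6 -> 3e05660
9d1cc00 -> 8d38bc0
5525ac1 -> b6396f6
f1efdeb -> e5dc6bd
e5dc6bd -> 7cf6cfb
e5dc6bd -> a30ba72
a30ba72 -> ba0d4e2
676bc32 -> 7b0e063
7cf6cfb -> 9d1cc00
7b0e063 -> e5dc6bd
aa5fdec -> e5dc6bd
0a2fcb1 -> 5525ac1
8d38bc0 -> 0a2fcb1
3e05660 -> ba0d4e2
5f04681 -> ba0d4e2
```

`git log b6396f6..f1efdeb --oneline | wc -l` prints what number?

Reachable from f1efdeb: {0a2fcb1, 3e05660, 5525ac1, 5f04681, 7cf6cfb, 8d38bc0, 9d1cc00, a30ba72, b6396f6, ba0d4e2, e5dc6bd, f1efdeb}.
Reachable from b6396f6: {3e05660, 5f04681, b6396f6, ba0d4e2}.
In f1efdeb's history but not b6396f6's: {0a2fcb1, 5525ac1, 7cf6cfb, 8d38bc0, 9d1cc00, a30ba72, e5dc6bd, f1efdeb} — 8 commits.

8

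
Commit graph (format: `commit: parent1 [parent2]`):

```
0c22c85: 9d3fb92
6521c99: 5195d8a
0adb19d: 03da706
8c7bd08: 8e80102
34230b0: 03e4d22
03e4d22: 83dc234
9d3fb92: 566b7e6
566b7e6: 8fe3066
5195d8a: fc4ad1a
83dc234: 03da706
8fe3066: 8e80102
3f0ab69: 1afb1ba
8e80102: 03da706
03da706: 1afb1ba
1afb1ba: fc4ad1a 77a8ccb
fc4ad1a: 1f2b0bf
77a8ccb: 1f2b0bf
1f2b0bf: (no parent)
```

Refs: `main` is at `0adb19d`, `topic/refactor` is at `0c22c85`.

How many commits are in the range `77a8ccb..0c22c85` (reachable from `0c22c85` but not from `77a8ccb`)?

Reachable from 0c22c85: {03da706, 0c22c85, 1afb1ba, 1f2b0bf, 566b7e6, 77a8ccb, 8e80102, 8fe3066, 9d3fb92, fc4ad1a}.
Reachable from 77a8ccb: {1f2b0bf, 77a8ccb}.
In 0c22c85's history but not 77a8ccb's: {03da706, 0c22c85, 1afb1ba, 566b7e6, 8e80102, 8fe3066, 9d3fb92, fc4ad1a} — 8 commits.

8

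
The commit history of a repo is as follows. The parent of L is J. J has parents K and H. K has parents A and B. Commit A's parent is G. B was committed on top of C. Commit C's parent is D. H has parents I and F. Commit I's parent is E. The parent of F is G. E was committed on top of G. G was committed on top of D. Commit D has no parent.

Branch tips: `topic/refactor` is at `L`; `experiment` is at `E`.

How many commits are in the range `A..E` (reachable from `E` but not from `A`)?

1

Reachable from E: {D, E, G}.
Reachable from A: {A, D, G}.
In E's history but not A's: {E} — 1 commit.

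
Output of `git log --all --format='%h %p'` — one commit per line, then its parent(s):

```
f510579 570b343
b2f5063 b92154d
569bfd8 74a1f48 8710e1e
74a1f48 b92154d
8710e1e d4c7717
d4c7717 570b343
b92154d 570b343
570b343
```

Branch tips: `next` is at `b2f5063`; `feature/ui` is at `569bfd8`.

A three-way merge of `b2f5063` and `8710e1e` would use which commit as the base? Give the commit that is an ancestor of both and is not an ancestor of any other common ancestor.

Ancestors of b2f5063: {570b343, b2f5063, b92154d}.
Ancestors of 8710e1e: {570b343, 8710e1e, d4c7717}.
Common ancestors: {570b343}.
The only common ancestor is 570b343, so it is the merge base.

570b343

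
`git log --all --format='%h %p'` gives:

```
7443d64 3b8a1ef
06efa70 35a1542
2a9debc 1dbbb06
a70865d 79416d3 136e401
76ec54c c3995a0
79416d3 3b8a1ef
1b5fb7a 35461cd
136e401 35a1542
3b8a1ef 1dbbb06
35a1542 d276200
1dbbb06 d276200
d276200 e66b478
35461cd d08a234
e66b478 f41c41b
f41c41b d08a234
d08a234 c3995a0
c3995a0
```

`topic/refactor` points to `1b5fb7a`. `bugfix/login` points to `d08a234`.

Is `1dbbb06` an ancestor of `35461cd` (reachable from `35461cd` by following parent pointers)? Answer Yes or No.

Ancestors of 35461cd: {35461cd, c3995a0, d08a234}.
1dbbb06 is not in that set, so it is not an ancestor of 35461cd.

No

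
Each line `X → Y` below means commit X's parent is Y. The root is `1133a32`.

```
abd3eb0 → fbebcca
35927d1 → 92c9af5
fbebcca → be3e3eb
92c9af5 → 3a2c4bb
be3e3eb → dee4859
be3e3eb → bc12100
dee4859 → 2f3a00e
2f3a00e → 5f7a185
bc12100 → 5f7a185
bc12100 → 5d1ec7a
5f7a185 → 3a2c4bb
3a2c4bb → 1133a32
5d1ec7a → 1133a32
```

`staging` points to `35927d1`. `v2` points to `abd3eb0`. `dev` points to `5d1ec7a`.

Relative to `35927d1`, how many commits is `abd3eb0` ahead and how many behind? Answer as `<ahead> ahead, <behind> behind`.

Reachable from abd3eb0: {1133a32, 2f3a00e, 3a2c4bb, 5d1ec7a, 5f7a185, abd3eb0, bc12100, be3e3eb, dee4859, fbebcca}.
Reachable from 35927d1: {1133a32, 35927d1, 3a2c4bb, 92c9af5}.
Only in abd3eb0's history (ahead): {2f3a00e, 5d1ec7a, 5f7a185, abd3eb0, bc12100, be3e3eb, dee4859, fbebcca} — 8.
Only in 35927d1's history (behind): {35927d1, 92c9af5} — 2.

8 ahead, 2 behind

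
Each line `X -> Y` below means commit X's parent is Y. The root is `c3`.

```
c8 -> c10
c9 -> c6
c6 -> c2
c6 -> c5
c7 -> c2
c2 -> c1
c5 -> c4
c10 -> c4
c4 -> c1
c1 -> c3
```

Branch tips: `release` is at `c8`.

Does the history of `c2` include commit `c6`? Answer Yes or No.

No

Ancestors of c2: {c1, c2, c3}.
c6 is not in that set, so it is not an ancestor of c2.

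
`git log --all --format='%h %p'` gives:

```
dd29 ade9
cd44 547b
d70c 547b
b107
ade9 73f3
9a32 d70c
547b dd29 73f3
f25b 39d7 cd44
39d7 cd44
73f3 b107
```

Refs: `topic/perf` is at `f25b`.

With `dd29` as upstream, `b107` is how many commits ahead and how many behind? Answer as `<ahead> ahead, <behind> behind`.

Reachable from b107: {b107}.
Reachable from dd29: {73f3, ade9, b107, dd29}.
Only in b107's history (ahead): {} — 0.
Only in dd29's history (behind): {73f3, ade9, dd29} — 3.

0 ahead, 3 behind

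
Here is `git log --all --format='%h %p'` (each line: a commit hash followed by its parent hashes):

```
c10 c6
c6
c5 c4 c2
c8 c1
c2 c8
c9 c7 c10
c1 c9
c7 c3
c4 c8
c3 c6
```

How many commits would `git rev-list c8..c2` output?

1

Reachable from c2: {c1, c10, c2, c3, c6, c7, c8, c9}.
Reachable from c8: {c1, c10, c3, c6, c7, c8, c9}.
In c2's history but not c8's: {c2} — 1 commit.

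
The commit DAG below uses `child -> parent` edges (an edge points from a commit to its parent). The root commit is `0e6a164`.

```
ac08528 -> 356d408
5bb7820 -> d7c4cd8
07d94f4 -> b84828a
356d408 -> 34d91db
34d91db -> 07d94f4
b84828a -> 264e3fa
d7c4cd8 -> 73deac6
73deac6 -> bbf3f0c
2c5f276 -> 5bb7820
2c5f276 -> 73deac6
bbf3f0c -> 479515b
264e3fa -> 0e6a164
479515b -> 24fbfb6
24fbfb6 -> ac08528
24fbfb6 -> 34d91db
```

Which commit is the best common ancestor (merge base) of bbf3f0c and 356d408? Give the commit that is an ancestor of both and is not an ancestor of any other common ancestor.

Ancestors of bbf3f0c: {07d94f4, 0e6a164, 24fbfb6, 264e3fa, 34d91db, 356d408, 479515b, ac08528, b84828a, bbf3f0c}.
Ancestors of 356d408: {07d94f4, 0e6a164, 264e3fa, 34d91db, 356d408, b84828a}.
Common ancestors: {07d94f4, 0e6a164, 264e3fa, 34d91db, 356d408, b84828a}.
Among these, 356d408 is not an ancestor of any other common ancestor — it is the merge base.

356d408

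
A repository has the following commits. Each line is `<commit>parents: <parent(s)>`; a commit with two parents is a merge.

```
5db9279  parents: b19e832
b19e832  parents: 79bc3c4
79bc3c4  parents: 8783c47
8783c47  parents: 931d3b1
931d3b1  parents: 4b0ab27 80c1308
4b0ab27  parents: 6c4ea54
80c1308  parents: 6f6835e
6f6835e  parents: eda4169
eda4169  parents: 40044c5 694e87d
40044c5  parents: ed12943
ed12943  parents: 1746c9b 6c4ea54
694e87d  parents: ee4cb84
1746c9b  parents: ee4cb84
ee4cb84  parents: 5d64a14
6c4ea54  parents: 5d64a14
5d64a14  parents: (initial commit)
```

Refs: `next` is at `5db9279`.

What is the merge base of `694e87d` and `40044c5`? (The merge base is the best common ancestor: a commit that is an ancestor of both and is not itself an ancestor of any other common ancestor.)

ee4cb84

Ancestors of 694e87d: {5d64a14, 694e87d, ee4cb84}.
Ancestors of 40044c5: {1746c9b, 40044c5, 5d64a14, 6c4ea54, ed12943, ee4cb84}.
Common ancestors: {5d64a14, ee4cb84}.
Among these, ee4cb84 is not an ancestor of any other common ancestor — it is the merge base.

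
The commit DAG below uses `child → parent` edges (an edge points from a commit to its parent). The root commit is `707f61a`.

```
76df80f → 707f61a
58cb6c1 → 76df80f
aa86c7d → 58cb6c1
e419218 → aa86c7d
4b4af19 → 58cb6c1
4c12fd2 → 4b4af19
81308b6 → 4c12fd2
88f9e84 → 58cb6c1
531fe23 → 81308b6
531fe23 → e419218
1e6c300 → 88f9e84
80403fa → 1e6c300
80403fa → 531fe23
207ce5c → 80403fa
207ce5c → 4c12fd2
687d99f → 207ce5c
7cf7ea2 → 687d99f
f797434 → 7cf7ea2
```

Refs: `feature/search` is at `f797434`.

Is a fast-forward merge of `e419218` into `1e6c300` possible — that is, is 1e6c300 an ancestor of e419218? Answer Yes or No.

A fast-forward from 1e6c300 to e419218 is possible iff 1e6c300 is an ancestor of e419218.
Ancestors of e419218: {58cb6c1, 707f61a, 76df80f, aa86c7d, e419218}.
1e6c300 is not among them, so fast-forward is not possible.

No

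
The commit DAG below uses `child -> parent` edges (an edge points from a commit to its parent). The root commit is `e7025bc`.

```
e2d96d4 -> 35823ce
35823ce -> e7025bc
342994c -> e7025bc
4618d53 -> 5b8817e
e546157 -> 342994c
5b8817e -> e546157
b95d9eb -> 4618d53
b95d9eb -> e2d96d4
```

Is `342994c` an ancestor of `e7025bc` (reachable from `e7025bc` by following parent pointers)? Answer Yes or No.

Ancestors of e7025bc: {e7025bc}.
342994c is not in that set, so it is not an ancestor of e7025bc.

No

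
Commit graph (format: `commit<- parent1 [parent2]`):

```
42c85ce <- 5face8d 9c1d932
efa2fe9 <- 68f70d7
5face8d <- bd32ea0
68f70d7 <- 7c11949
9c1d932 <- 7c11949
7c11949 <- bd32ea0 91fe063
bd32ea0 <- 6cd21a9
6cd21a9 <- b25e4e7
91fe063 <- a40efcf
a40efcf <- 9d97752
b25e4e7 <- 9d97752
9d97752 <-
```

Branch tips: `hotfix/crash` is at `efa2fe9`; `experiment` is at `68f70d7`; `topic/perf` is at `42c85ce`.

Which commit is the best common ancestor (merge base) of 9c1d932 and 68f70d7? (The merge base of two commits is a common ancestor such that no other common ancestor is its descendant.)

Ancestors of 9c1d932: {6cd21a9, 7c11949, 91fe063, 9c1d932, 9d97752, a40efcf, b25e4e7, bd32ea0}.
Ancestors of 68f70d7: {68f70d7, 6cd21a9, 7c11949, 91fe063, 9d97752, a40efcf, b25e4e7, bd32ea0}.
Common ancestors: {6cd21a9, 7c11949, 91fe063, 9d97752, a40efcf, b25e4e7, bd32ea0}.
Among these, 7c11949 is not an ancestor of any other common ancestor — it is the merge base.

7c11949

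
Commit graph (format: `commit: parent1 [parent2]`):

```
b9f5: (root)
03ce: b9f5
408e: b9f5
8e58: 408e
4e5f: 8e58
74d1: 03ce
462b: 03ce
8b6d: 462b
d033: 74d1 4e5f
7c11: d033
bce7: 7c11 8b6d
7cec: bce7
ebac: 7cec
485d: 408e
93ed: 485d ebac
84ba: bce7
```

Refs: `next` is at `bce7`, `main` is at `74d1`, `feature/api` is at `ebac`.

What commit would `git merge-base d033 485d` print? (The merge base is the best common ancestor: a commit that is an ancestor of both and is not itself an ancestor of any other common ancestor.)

Ancestors of d033: {03ce, 408e, 4e5f, 74d1, 8e58, b9f5, d033}.
Ancestors of 485d: {408e, 485d, b9f5}.
Common ancestors: {408e, b9f5}.
Among these, 408e is not an ancestor of any other common ancestor — it is the merge base.

408e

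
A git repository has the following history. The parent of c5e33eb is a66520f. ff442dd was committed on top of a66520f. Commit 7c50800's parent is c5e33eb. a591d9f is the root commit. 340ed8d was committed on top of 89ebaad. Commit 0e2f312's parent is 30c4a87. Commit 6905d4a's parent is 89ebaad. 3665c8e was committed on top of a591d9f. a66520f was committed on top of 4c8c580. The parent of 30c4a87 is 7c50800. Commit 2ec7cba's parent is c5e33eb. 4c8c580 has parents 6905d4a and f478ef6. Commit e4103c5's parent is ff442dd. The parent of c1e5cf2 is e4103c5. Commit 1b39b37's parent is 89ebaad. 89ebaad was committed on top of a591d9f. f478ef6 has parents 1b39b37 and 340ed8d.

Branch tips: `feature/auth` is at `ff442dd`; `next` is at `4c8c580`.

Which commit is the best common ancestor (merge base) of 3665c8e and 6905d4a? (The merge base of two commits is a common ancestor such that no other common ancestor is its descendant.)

Ancestors of 3665c8e: {3665c8e, a591d9f}.
Ancestors of 6905d4a: {6905d4a, 89ebaad, a591d9f}.
Common ancestors: {a591d9f}.
The only common ancestor is a591d9f, so it is the merge base.

a591d9f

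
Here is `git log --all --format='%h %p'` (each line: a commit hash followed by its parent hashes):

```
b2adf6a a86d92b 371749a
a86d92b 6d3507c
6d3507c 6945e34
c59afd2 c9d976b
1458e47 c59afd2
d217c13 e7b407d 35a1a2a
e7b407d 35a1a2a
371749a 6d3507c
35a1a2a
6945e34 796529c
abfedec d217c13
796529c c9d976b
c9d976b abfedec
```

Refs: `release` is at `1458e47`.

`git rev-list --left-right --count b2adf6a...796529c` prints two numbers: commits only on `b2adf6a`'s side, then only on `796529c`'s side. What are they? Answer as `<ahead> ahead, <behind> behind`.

5 ahead, 0 behind

Reachable from b2adf6a: {35a1a2a, 371749a, 6945e34, 6d3507c, 796529c, a86d92b, abfedec, b2adf6a, c9d976b, d217c13, e7b407d}.
Reachable from 796529c: {35a1a2a, 796529c, abfedec, c9d976b, d217c13, e7b407d}.
Only in b2adf6a's history (ahead): {371749a, 6945e34, 6d3507c, a86d92b, b2adf6a} — 5.
Only in 796529c's history (behind): {} — 0.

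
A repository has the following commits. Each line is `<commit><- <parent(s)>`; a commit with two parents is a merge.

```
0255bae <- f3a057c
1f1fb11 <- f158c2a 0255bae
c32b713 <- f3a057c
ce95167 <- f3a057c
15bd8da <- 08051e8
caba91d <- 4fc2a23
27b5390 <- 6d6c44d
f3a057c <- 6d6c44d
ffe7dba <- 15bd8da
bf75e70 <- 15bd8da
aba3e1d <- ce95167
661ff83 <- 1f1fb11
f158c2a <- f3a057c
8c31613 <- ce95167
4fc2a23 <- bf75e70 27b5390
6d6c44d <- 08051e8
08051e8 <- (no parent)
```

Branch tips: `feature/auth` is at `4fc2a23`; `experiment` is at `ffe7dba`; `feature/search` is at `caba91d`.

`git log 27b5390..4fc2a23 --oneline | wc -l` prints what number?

Reachable from 4fc2a23: {08051e8, 15bd8da, 27b5390, 4fc2a23, 6d6c44d, bf75e70}.
Reachable from 27b5390: {08051e8, 27b5390, 6d6c44d}.
In 4fc2a23's history but not 27b5390's: {15bd8da, 4fc2a23, bf75e70} — 3 commits.

3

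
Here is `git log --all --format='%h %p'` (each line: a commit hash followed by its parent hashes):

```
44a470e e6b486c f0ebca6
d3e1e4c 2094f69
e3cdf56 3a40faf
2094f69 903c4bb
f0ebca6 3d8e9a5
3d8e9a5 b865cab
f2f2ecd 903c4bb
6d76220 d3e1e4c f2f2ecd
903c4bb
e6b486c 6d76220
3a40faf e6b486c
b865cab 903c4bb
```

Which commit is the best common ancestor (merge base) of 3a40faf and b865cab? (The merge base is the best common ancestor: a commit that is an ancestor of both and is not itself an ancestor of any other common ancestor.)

903c4bb

Ancestors of 3a40faf: {2094f69, 3a40faf, 6d76220, 903c4bb, d3e1e4c, e6b486c, f2f2ecd}.
Ancestors of b865cab: {903c4bb, b865cab}.
Common ancestors: {903c4bb}.
The only common ancestor is 903c4bb, so it is the merge base.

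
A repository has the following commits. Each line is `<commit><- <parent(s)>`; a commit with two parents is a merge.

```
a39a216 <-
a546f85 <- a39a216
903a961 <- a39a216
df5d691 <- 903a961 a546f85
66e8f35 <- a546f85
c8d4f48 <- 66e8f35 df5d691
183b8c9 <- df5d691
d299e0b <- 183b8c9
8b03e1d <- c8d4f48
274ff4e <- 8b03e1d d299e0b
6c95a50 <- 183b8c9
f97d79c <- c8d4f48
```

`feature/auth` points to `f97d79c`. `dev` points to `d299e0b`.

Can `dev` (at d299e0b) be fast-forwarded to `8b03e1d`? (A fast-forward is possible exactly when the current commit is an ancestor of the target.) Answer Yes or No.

No

A fast-forward from d299e0b to 8b03e1d is possible iff d299e0b is an ancestor of 8b03e1d.
Ancestors of 8b03e1d: {66e8f35, 8b03e1d, 903a961, a39a216, a546f85, c8d4f48, df5d691}.
d299e0b is not among them, so fast-forward is not possible.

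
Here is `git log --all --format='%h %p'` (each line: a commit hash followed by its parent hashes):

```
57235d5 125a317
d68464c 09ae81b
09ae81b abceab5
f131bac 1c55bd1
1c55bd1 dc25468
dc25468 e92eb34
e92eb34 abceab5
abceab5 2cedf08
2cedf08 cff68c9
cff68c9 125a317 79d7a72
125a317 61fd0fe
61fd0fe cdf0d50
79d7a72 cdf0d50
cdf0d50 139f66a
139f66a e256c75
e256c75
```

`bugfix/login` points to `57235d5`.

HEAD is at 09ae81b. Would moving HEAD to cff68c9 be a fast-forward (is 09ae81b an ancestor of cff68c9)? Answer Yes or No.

No

A fast-forward from 09ae81b to cff68c9 is possible iff 09ae81b is an ancestor of cff68c9.
Ancestors of cff68c9: {125a317, 139f66a, 61fd0fe, 79d7a72, cdf0d50, cff68c9, e256c75}.
09ae81b is not among them, so fast-forward is not possible.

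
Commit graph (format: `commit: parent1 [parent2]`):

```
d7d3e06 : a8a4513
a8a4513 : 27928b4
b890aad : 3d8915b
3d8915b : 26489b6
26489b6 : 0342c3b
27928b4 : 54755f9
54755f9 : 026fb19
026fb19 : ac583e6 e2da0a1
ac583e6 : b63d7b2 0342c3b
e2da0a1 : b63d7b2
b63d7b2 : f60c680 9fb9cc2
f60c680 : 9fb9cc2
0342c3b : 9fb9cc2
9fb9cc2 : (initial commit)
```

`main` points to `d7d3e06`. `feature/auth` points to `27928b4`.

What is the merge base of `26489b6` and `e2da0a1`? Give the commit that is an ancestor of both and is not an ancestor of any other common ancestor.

9fb9cc2

Ancestors of 26489b6: {0342c3b, 26489b6, 9fb9cc2}.
Ancestors of e2da0a1: {9fb9cc2, b63d7b2, e2da0a1, f60c680}.
Common ancestors: {9fb9cc2}.
The only common ancestor is 9fb9cc2, so it is the merge base.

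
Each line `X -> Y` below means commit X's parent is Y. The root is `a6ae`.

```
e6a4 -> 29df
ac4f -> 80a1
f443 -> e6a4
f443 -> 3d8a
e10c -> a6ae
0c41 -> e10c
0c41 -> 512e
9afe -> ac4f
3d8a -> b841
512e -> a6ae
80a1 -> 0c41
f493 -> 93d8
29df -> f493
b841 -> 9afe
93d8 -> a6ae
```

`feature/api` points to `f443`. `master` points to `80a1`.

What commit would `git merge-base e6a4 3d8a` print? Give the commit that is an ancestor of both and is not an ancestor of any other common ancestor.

a6ae

Ancestors of e6a4: {29df, 93d8, a6ae, e6a4, f493}.
Ancestors of 3d8a: {0c41, 3d8a, 512e, 80a1, 9afe, a6ae, ac4f, b841, e10c}.
Common ancestors: {a6ae}.
The only common ancestor is a6ae, so it is the merge base.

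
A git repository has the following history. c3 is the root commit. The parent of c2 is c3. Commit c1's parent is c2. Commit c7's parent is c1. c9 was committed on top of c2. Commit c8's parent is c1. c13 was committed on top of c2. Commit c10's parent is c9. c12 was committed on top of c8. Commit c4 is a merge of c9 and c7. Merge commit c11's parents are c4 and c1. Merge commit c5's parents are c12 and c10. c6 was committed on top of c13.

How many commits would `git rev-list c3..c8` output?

Reachable from c8: {c1, c2, c3, c8}.
Reachable from c3: {c3}.
In c8's history but not c3's: {c1, c2, c8} — 3 commits.

3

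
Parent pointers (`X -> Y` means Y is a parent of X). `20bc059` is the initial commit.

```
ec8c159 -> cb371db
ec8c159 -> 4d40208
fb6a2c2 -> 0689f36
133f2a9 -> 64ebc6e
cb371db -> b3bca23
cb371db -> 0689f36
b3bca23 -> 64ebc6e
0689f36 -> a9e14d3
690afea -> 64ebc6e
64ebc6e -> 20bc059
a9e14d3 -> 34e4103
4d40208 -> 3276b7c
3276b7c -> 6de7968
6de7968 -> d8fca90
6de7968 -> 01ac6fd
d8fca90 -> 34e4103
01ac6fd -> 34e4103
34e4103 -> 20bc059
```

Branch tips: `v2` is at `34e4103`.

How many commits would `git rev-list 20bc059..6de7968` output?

4

Reachable from 6de7968: {01ac6fd, 20bc059, 34e4103, 6de7968, d8fca90}.
Reachable from 20bc059: {20bc059}.
In 6de7968's history but not 20bc059's: {01ac6fd, 34e4103, 6de7968, d8fca90} — 4 commits.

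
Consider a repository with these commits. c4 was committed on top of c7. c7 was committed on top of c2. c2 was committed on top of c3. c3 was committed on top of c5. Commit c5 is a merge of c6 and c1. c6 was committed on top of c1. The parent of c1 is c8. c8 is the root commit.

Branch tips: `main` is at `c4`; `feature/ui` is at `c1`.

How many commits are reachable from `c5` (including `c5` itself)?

Walking parent pointers from c5: reachable set = {c1, c5, c6, c8}.
That is 4 commits.

4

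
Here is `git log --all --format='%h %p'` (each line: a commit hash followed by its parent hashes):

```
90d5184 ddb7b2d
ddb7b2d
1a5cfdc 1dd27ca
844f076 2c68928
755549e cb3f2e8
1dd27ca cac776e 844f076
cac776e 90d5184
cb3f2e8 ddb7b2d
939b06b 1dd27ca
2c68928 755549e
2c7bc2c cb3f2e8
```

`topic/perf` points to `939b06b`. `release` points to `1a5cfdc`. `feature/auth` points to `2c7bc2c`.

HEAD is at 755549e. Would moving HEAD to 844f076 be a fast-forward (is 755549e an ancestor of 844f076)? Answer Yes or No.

A fast-forward from 755549e to 844f076 is possible iff 755549e is an ancestor of 844f076.
Ancestors of 844f076: {2c68928, 755549e, 844f076, cb3f2e8, ddb7b2d}.
755549e is among them, so fast-forward is possible.

Yes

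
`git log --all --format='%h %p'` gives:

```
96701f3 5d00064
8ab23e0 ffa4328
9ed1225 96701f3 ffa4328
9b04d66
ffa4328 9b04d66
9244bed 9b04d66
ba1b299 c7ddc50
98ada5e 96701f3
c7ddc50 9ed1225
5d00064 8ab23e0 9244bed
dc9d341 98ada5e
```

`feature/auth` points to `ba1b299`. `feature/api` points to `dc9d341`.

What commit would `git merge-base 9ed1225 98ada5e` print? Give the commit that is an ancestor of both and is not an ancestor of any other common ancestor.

96701f3

Ancestors of 9ed1225: {5d00064, 8ab23e0, 9244bed, 96701f3, 9b04d66, 9ed1225, ffa4328}.
Ancestors of 98ada5e: {5d00064, 8ab23e0, 9244bed, 96701f3, 98ada5e, 9b04d66, ffa4328}.
Common ancestors: {5d00064, 8ab23e0, 9244bed, 96701f3, 9b04d66, ffa4328}.
Among these, 96701f3 is not an ancestor of any other common ancestor — it is the merge base.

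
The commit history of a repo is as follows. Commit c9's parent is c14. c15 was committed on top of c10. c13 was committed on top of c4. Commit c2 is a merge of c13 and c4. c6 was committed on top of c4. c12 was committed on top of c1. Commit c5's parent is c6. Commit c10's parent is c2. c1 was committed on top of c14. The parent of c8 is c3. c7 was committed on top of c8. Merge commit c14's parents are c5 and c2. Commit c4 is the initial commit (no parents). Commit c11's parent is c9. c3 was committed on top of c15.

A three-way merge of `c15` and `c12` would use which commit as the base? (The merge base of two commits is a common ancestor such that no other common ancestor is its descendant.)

c2

Ancestors of c15: {c10, c13, c15, c2, c4}.
Ancestors of c12: {c1, c12, c13, c14, c2, c4, c5, c6}.
Common ancestors: {c13, c2, c4}.
Among these, c2 is not an ancestor of any other common ancestor — it is the merge base.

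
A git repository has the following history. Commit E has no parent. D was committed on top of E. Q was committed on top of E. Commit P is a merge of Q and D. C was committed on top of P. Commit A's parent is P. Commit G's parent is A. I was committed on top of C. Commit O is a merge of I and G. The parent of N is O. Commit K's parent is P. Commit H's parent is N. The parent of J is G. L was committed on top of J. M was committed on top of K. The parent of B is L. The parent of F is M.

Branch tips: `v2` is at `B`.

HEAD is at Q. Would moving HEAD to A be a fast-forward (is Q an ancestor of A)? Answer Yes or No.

Yes

A fast-forward from Q to A is possible iff Q is an ancestor of A.
Ancestors of A: {A, D, E, P, Q}.
Q is among them, so fast-forward is possible.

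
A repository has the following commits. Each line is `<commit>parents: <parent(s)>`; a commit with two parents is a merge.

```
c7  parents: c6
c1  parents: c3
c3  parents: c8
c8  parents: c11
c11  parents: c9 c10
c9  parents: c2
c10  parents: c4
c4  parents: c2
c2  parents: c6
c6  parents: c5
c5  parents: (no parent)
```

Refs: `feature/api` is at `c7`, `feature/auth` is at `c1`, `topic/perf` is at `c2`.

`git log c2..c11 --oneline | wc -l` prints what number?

4

Reachable from c11: {c10, c11, c2, c4, c5, c6, c9}.
Reachable from c2: {c2, c5, c6}.
In c11's history but not c2's: {c10, c11, c4, c9} — 4 commits.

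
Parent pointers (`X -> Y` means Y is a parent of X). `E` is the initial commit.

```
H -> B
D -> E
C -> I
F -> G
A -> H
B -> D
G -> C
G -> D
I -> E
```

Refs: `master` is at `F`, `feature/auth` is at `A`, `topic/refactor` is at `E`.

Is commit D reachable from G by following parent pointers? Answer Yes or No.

Yes

Ancestors of G (commits reachable by following parents): {C, D, E, G, I}.
D is in that set, so it is an ancestor of G.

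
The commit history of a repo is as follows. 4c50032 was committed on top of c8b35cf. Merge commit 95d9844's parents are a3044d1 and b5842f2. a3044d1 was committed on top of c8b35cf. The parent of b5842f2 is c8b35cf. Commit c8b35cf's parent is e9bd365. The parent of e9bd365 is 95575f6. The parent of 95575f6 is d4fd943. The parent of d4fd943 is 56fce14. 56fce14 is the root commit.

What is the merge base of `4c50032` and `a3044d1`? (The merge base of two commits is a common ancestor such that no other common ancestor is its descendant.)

Ancestors of 4c50032: {4c50032, 56fce14, 95575f6, c8b35cf, d4fd943, e9bd365}.
Ancestors of a3044d1: {56fce14, 95575f6, a3044d1, c8b35cf, d4fd943, e9bd365}.
Common ancestors: {56fce14, 95575f6, c8b35cf, d4fd943, e9bd365}.
Among these, c8b35cf is not an ancestor of any other common ancestor — it is the merge base.

c8b35cf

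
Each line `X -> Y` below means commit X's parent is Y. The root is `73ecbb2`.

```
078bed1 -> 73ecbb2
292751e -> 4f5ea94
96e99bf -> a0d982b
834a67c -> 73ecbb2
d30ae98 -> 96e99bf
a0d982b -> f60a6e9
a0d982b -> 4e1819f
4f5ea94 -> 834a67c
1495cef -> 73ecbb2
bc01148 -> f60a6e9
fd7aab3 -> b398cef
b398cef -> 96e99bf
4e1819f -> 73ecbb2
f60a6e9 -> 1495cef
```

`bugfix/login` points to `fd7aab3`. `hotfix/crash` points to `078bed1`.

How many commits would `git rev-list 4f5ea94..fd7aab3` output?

Reachable from fd7aab3: {1495cef, 4e1819f, 73ecbb2, 96e99bf, a0d982b, b398cef, f60a6e9, fd7aab3}.
Reachable from 4f5ea94: {4f5ea94, 73ecbb2, 834a67c}.
In fd7aab3's history but not 4f5ea94's: {1495cef, 4e1819f, 96e99bf, a0d982b, b398cef, f60a6e9, fd7aab3} — 7 commits.

7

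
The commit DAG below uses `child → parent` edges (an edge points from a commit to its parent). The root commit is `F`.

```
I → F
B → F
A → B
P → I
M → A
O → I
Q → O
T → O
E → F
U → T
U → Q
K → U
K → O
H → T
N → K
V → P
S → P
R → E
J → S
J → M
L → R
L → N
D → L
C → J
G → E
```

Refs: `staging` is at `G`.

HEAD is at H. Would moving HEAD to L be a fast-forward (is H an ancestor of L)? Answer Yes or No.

No

A fast-forward from H to L is possible iff H is an ancestor of L.
Ancestors of L: {E, F, I, K, L, N, O, Q, R, T, U}.
H is not among them, so fast-forward is not possible.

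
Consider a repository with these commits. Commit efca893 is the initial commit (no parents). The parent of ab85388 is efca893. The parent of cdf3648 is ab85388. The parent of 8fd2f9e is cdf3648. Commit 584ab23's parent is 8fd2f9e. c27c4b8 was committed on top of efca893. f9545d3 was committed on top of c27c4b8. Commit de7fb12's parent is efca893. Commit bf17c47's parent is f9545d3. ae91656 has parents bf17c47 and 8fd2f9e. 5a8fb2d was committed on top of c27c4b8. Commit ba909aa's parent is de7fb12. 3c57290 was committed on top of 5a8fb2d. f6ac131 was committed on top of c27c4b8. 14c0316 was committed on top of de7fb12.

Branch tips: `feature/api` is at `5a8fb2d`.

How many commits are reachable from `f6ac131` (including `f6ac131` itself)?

Walking parent pointers from f6ac131: reachable set = {c27c4b8, efca893, f6ac131}.
That is 3 commits.

3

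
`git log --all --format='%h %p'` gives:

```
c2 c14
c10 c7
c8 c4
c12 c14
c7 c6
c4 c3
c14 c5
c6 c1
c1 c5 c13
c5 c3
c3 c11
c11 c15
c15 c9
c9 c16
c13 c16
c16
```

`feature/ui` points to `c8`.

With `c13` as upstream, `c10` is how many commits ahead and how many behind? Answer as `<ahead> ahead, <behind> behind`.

Reachable from c10: {c1, c10, c11, c13, c15, c16, c3, c5, c6, c7, c9}.
Reachable from c13: {c13, c16}.
Only in c10's history (ahead): {c1, c10, c11, c15, c3, c5, c6, c7, c9} — 9.
Only in c13's history (behind): {} — 0.

9 ahead, 0 behind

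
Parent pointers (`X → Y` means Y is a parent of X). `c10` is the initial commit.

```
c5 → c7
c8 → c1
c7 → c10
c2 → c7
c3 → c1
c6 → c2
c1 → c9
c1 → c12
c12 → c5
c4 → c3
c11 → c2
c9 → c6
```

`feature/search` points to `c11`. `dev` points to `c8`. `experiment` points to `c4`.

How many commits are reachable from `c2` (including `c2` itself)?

Walking parent pointers from c2: reachable set = {c10, c2, c7}.
That is 3 commits.

3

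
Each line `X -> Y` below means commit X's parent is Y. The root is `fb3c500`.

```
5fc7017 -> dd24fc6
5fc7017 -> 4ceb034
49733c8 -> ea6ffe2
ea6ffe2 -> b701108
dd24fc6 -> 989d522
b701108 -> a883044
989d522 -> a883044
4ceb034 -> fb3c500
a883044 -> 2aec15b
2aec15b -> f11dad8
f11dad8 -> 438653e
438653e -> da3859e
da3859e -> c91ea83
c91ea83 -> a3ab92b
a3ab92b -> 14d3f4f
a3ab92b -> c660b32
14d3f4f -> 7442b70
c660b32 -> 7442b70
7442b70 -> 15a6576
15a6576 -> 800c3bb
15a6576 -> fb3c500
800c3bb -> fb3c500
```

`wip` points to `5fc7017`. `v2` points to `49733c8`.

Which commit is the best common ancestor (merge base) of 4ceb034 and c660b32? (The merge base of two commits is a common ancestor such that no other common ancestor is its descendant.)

fb3c500

Ancestors of 4ceb034: {4ceb034, fb3c500}.
Ancestors of c660b32: {15a6576, 7442b70, 800c3bb, c660b32, fb3c500}.
Common ancestors: {fb3c500}.
The only common ancestor is fb3c500, so it is the merge base.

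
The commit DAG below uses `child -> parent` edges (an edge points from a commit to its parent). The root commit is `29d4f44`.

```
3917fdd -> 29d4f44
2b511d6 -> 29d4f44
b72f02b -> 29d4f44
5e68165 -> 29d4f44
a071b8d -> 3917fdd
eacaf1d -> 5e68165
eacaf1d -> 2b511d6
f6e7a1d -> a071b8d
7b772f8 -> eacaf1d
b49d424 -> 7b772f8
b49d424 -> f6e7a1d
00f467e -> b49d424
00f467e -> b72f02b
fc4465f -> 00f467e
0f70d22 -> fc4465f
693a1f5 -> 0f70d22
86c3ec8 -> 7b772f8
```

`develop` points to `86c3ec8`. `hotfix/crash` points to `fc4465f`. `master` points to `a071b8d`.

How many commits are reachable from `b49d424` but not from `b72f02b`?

Reachable from b49d424: {29d4f44, 2b511d6, 3917fdd, 5e68165, 7b772f8, a071b8d, b49d424, eacaf1d, f6e7a1d}.
Reachable from b72f02b: {29d4f44, b72f02b}.
In b49d424's history but not b72f02b's: {2b511d6, 3917fdd, 5e68165, 7b772f8, a071b8d, b49d424, eacaf1d, f6e7a1d} — 8 commits.

8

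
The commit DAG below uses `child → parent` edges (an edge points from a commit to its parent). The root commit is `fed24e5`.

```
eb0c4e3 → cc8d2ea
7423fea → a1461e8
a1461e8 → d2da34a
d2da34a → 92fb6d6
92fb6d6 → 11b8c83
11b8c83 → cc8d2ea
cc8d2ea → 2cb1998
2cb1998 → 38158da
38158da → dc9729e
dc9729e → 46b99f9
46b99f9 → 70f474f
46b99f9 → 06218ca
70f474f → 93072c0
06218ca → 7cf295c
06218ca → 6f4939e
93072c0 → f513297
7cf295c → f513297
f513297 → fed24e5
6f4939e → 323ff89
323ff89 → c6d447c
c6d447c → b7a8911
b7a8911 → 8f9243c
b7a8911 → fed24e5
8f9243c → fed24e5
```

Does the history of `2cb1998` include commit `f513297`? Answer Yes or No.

Yes

Ancestors of 2cb1998 (commits reachable by following parents): {06218ca, 2cb1998, 323ff89, 38158da, 46b99f9, 6f4939e, 70f474f, 7cf295c, 8f9243c, 93072c0, b7a8911, c6d447c, dc9729e, f513297, fed24e5}.
f513297 is in that set, so it is an ancestor of 2cb1998.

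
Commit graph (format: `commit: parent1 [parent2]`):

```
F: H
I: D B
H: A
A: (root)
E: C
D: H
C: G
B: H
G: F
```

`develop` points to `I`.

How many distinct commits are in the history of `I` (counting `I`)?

5

Walking parent pointers from I: reachable set = {A, B, D, H, I}.
That is 5 commits.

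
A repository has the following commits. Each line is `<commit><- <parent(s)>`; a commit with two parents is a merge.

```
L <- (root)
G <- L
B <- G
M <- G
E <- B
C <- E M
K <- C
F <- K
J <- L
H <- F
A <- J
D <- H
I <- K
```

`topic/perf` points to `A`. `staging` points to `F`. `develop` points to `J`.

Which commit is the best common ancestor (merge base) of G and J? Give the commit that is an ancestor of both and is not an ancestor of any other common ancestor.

L

Ancestors of G: {G, L}.
Ancestors of J: {J, L}.
Common ancestors: {L}.
The only common ancestor is L, so it is the merge base.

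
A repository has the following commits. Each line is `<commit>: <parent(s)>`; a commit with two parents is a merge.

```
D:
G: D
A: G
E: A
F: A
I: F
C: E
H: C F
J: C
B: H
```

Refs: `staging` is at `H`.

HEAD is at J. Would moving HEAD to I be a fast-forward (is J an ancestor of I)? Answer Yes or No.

A fast-forward from J to I is possible iff J is an ancestor of I.
Ancestors of I: {A, D, F, G, I}.
J is not among them, so fast-forward is not possible.

No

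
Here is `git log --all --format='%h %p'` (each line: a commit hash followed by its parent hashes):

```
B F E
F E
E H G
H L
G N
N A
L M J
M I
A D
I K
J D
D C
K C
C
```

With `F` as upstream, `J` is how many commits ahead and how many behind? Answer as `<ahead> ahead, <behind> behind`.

Reachable from J: {C, D, J}.
Reachable from F: {A, C, D, E, F, G, H, I, J, K, L, M, N}.
Only in J's history (ahead): {} — 0.
Only in F's history (behind): {A, E, F, G, H, I, K, L, M, N} — 10.

0 ahead, 10 behind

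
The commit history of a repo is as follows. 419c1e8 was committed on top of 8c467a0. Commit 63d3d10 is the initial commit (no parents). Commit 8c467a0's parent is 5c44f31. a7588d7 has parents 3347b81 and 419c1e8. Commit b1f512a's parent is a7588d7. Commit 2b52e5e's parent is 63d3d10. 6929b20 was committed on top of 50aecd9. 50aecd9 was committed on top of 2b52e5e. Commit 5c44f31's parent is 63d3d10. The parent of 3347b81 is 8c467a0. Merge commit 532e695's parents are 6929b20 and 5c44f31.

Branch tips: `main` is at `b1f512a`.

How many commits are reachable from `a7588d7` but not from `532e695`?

Reachable from a7588d7: {3347b81, 419c1e8, 5c44f31, 63d3d10, 8c467a0, a7588d7}.
Reachable from 532e695: {2b52e5e, 50aecd9, 532e695, 5c44f31, 63d3d10, 6929b20}.
In a7588d7's history but not 532e695's: {3347b81, 419c1e8, 8c467a0, a7588d7} — 4 commits.

4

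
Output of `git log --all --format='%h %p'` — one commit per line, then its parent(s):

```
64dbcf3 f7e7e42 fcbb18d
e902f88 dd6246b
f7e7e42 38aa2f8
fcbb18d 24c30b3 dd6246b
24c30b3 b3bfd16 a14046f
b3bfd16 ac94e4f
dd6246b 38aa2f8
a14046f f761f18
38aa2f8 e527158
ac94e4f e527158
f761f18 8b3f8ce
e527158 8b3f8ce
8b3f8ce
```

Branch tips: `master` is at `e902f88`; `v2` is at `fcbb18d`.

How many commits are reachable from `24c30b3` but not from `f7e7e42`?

Reachable from 24c30b3: {24c30b3, 8b3f8ce, a14046f, ac94e4f, b3bfd16, e527158, f761f18}.
Reachable from f7e7e42: {38aa2f8, 8b3f8ce, e527158, f7e7e42}.
In 24c30b3's history but not f7e7e42's: {24c30b3, a14046f, ac94e4f, b3bfd16, f761f18} — 5 commits.

5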